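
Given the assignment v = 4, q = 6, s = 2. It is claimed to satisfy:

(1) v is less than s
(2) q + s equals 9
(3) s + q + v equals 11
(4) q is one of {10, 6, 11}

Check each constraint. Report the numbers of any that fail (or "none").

(1) v = 4, s = 2; 4 ≥ 2 (want <)  fails
(2) q + s = 6 + 2 = 8, not 9  fails
(3) s + q + v = 2 + 6 + 4 = 12, not 11  fails
(4) q = 6 is in {10, 6, 11}  holds

No — constraints 1, 2, 3 are not satisfied.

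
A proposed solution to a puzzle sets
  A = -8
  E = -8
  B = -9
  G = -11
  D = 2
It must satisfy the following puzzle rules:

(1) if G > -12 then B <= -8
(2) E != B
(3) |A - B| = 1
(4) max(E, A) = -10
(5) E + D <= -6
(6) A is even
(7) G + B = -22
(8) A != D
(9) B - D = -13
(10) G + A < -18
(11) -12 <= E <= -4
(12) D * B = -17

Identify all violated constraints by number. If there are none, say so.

Violated: 4, 7, 9, and 12.

(1) G = -11 > -12, so we need B ≤ -8; B = -9 ≤ -8 — holds.
(2) E = -8, B = -9; distinct — holds.
(3) |-8 - (-9)| = 1 — holds.
(4) max(-8, -8) = -8, not -10 — fails.
(5) E + D = -8 + 2 = -6; -6 ≤ -6 — holds.
(6) A = -8 is even — holds.
(7) G + B = -11 + (-9) = -20, not -22 — fails.
(8) A = -8, D = 2; distinct — holds.
(9) B - D = -9 - 2 = -11, not -13 — fails.
(10) G + A = -11 + (-8) = -19; -19 < -18 — holds.
(11) E = -8 lies in [-12, -4] — holds.
(12) D * B = 2 * (-9) = -18, not -17 — fails.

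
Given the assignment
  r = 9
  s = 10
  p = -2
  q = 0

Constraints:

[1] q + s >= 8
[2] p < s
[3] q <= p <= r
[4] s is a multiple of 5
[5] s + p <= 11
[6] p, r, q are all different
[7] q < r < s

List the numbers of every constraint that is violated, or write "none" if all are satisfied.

No — constraint 3 is not satisfied.

[1] q + s = 0 + 10 = 10; 10 ≥ 8 — OK.
[2] p = -2, s = 10; -2 < 10 — OK.
[3] values 0, -2, 9; q = 0 is not <= p = -2 — violated.
[4] 10 / 5 = 2, so 5 divides 10 — OK.
[5] s + p = 10 + (-2) = 8; 8 ≤ 11 — OK.
[6] values -2, 9, 0 are pairwise distinct — OK.
[7] values 0 < 9 < 10 — OK.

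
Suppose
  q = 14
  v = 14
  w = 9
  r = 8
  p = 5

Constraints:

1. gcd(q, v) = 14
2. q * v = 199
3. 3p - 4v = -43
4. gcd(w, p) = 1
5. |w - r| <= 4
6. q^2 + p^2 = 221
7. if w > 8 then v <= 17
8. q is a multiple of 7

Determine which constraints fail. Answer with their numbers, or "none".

1. gcd(14, 14) = 14  true
2. q * v = 14 * 14 = 196, not 199  false
3. 3p - 4v = 3(5) - 4(14) = -41, not -43  false
4. gcd(9, 5) = 1  true
5. |9 - 8| = 1; 1 ≤ 4  true
6. q^2 + p^2 = 14^2 + 5^2 = 196 + 25 = 221  true
7. w = 9 > 8, so we need v ≤ 17; v = 14 ≤ 17  true
8. 14 / 7 = 2, so 7 divides 14  true

Violated: 2 and 3.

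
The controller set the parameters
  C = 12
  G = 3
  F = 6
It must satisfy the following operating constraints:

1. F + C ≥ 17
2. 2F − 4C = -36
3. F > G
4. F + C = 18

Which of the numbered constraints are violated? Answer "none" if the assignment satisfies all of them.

No violations.

1. F + C = 6 + 12 = 18; 18 ≥ 17 — OK.
2. 2F − 4C = 2(6) − 4(12) = -36 — OK.
3. F = 6, G = 3; 6 > 3 — OK.
4. F + C = 6 + 12 = 18 — OK.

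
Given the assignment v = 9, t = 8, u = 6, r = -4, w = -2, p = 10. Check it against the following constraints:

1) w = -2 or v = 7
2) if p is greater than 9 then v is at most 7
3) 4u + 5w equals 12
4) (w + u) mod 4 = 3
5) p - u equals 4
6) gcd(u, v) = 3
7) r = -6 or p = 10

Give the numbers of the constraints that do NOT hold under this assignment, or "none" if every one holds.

No — constraints 2, 3, 4 are not satisfied.

1) w = -2 = -2 (first disjunct)  ✔
2) p = 10 > 9, so we need v ≤ 7; but v = 9 > 7  ✘
3) 4u + 5w = 4(6) + 5(-2) = 14, not 12  ✘
4) w + u = 4; 4 mod 4 = 0, not 3  ✘
5) p - u = 10 - 6 = 4  ✔
6) gcd(6, 9) = 3  ✔
7) r = -4 ≠ -6, but p = 10 = 10 (second disjunct)  ✔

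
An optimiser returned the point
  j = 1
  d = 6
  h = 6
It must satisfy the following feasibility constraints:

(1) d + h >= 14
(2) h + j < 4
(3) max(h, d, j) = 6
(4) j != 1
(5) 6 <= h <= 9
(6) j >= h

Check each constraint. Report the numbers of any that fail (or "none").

(1) d + h = 6 + 6 = 12; 12 < 14, bound 14 not met — violated.
(2) h + j = 6 + 1 = 7; 7 ≥ 4, bound 4 not met — violated.
(3) max(6, 6, 1) = 6 — satisfied.
(4) j = 1, but 1 is required to differ — violated.
(5) h = 6 lies in [6, 9] — satisfied.
(6) j = 1, h = 6; 1 < 6 (want ≥) — violated.

The assignment fails constraints 1, 2, 4, and 6.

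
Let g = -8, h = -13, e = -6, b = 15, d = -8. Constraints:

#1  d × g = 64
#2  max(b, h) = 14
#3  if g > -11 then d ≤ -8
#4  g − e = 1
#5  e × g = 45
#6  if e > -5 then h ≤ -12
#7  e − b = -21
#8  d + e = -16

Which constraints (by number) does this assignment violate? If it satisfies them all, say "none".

Constraints 2, 4, 5, and 8 do not hold.

#1 d × g = -8 × (-8) = 64 — OK.
#2 max(15, -13) = 15, not 14 — violated.
#3 g = -8 > -11, so we need d ≤ -8; d = -8 ≤ -8 — OK.
#4 g − e = -8 − (-6) = -2, not 1 — violated.
#5 e × g = -6 × (-8) = 48, not 45 — violated.
#6 e = -6, not > -5; antecedent false, conditional vacuously true — OK.
#7 e − b = -6 − 15 = -21 — OK.
#8 d + e = -8 + (-6) = -14, not -16 — violated.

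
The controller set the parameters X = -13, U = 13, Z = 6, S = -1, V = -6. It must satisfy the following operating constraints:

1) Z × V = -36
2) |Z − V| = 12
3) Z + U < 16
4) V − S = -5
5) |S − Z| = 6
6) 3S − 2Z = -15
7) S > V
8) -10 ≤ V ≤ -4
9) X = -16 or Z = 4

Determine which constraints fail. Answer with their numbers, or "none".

1) Z × V = 6 × (-6) = -36 — holds.
2) |6 − (-6)| = 12 — holds.
3) Z + U = 6 + 13 = 19; 19 ≥ 16, bound 16 not met — fails.
4) V − S = -6 − (-1) = -5 — holds.
5) |-1 − 6| = 7, not 6 — fails.
6) 3S − 2Z = 3(-1) − 2(6) = -15 — holds.
7) S = -1, V = -6; -1 > -6 — holds.
8) V = -6 lies in [-10, -4] — holds.
9) X = -13 ≠ -16 and Z = 6 ≠ 4; both disjuncts false — fails.

The assignment fails constraints 3, 5, 9.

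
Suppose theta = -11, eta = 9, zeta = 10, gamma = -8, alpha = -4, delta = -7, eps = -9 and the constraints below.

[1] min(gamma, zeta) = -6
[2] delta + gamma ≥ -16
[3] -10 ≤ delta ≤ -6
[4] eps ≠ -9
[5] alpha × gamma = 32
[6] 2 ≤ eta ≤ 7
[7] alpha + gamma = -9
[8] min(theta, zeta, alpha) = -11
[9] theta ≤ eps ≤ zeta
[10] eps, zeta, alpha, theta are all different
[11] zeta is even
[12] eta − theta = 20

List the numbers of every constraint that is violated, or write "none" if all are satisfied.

Constraints 1, 4, 6, 7 do not hold.

[1] min(-8, 10) = -8, not -6 — violated.
[2] delta + gamma = -7 + (-8) = -15; -15 ≥ -16 — satisfied.
[3] delta = -7 lies in [-10, -6] — satisfied.
[4] eps = -9, but -9 is required to differ — violated.
[5] alpha × gamma = -4 × (-8) = 32 — satisfied.
[6] eta = 9 is outside [2, 7] — violated.
[7] alpha + gamma = -4 + (-8) = -12, not -9 — violated.
[8] min(-11, 10, -4) = -11 — satisfied.
[9] values -11 ≤ -9 ≤ 10 — satisfied.
[10] values -9, 10, -4, -11 are pairwise distinct — satisfied.
[11] zeta = 10 is even — satisfied.
[12] eta − theta = 9 − (-11) = 20 — satisfied.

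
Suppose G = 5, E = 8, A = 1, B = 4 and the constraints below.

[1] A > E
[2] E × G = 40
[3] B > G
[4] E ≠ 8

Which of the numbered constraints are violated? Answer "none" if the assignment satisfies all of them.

[1] A = 1, E = 8; 1 ≤ 8 (want >) — fails.
[2] E × G = 8 × 5 = 40 — holds.
[3] B = 4, G = 5; 4 ≤ 5 (want >) — fails.
[4] E = 8, but 8 is required to differ — fails.

The assignment fails constraints 1, 3, 4.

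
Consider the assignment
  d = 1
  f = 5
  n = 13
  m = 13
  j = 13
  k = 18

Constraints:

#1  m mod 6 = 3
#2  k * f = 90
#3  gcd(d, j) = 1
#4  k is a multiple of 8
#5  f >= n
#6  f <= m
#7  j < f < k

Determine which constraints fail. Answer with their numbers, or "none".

Constraints 1, 4, 5, and 7 do not hold.

#1 13 mod 6 = 1, not 3 — violated.
#2 k * f = 18 * 5 = 90 — satisfied.
#3 gcd(1, 13) = 1 — satisfied.
#4 18 = 8*2 + 2, so 8 does not divide 18 — violated.
#5 f = 5, n = 13; 5 < 13 (want ≥) — violated.
#6 f = 5, m = 13; 5 ≤ 13 — satisfied.
#7 values 13, 5, 18; j = 13 is not < f = 5 — violated.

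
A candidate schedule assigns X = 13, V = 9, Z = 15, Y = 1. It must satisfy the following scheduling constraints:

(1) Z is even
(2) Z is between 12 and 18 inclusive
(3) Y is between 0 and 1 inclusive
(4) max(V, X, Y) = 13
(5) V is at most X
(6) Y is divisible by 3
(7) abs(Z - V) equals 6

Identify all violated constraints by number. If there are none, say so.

(1) Z = 15 is odd  ✗
(2) Z = 15 lies in [12, 18]  ✓
(3) Y = 1 lies in [0, 1]  ✓
(4) max(9, 13, 1) = 13  ✓
(5) V = 9, X = 13; 9 ≤ 13  ✓
(6) 1 = 3*0 + 1, so 3 does not divide 1  ✗
(7) abs(15 - 9) = 6  ✓

Constraints 1 and 6 do not hold.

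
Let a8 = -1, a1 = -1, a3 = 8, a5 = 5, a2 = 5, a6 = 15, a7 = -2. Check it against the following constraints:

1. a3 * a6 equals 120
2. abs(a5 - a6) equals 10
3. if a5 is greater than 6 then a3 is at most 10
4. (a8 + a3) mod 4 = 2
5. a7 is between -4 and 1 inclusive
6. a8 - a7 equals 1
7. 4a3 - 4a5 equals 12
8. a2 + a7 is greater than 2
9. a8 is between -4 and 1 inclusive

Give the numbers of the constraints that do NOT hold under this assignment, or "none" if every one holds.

Constraint 4 is violated.

1. a3 * a6 = 8 * 15 = 120 — satisfied.
2. abs(5 - 15) = 10 — satisfied.
3. a5 = 5, not > 6; antecedent false, conditional vacuously true — satisfied.
4. a8 + a3 = 7; 7 mod 4 = 3, not 2 — violated.
5. a7 = -2 lies in [-4, 1] — satisfied.
6. a8 - a7 = -1 - (-2) = 1 — satisfied.
7. 4a3 - 4a5 = 4(8) - 4(5) = 12 — satisfied.
8. a2 + a7 = 5 + (-2) = 3; 3 > 2 — satisfied.
9. a8 = -1 lies in [-4, 1] — satisfied.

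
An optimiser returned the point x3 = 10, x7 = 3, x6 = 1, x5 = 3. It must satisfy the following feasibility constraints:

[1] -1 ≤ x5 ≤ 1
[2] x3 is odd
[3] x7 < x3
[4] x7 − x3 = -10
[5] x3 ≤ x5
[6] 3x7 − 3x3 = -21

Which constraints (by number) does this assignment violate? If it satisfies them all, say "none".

The assignment fails constraints 1, 2, 4, and 5.

[1] x5 = 3 is outside [-1, 1]  FAIL
[2] x3 = 10 is even  FAIL
[3] x7 = 3, x3 = 10; 3 < 10  OK
[4] x7 − x3 = 3 − 10 = -7, not -10  FAIL
[5] x3 = 10, x5 = 3; 10 > 3 (want ≤)  FAIL
[6] 3x7 − 3x3 = 3(3) − 3(10) = -21  OK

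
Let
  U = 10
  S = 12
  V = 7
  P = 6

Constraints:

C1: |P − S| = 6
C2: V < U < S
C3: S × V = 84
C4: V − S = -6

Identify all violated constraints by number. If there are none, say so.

C1: |6 − 12| = 6 — holds.
C2: values 7 < 10 < 12 — holds.
C3: S × V = 12 × 7 = 84 — holds.
C4: V − S = 7 − 12 = -5, not -6 — fails.

The assignment fails constraint 4.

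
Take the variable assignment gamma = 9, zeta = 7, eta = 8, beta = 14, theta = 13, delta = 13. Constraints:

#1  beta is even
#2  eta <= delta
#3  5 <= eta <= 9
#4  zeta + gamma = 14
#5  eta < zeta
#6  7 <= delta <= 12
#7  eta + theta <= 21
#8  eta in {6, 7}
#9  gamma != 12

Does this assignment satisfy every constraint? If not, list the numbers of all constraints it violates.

Constraints 4, 5, 6, and 8 do not hold.

#1 beta = 14 is even — satisfied.
#2 eta = 8, delta = 13; 8 ≤ 13 — satisfied.
#3 eta = 8 lies in [5, 9] — satisfied.
#4 zeta + gamma = 7 + 9 = 16, not 14 — violated.
#5 eta = 8, zeta = 7; 8 ≥ 7 (want <) — violated.
#6 delta = 13 is outside [7, 12] — violated.
#7 eta + theta = 8 + 13 = 21; 21 ≤ 21 — satisfied.
#8 eta = 8 is not in {6, 7} — violated.
#9 gamma = 9, and 9 ≠ 12 — satisfied.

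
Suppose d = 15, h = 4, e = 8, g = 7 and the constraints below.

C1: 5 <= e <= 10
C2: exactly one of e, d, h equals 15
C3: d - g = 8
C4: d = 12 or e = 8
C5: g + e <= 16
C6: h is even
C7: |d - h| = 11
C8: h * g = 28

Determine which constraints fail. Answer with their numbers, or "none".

C1: e = 8 lies in [5, 10] — holds.
C2: e=8, d=15, h=4; 1 of them equals 15 — holds.
C3: d - g = 15 - 7 = 8 — holds.
C4: d = 15 ≠ 12, but e = 8 = 8 (second disjunct) — holds.
C5: g + e = 7 + 8 = 15; 15 ≤ 16 — holds.
C6: h = 4 is even — holds.
C7: |15 - 4| = 11 — holds.
C8: h * g = 4 * 7 = 28 — holds.

None — every constraint holds.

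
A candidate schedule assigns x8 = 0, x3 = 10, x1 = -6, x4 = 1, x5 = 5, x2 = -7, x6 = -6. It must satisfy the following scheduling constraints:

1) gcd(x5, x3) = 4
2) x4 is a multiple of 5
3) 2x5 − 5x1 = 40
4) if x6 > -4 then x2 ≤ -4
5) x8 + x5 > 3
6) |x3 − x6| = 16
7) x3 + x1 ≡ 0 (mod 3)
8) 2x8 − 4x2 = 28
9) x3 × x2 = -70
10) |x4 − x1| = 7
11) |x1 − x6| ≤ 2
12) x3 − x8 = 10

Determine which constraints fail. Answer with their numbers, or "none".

No — constraints 1, 2, and 7 are not satisfied.

1) gcd(5, 10) = 5, not 4  FAIL
2) 1 = 5×0 + 1, so 5 does not divide 1  FAIL
3) 2x5 − 5x1 = 2(5) − 5(-6) = 40  OK
4) x6 = -6, not > -4; antecedent false, conditional vacuously true  OK
5) x8 + x5 = 0 + 5 = 5; 5 > 3  OK
6) |10 − (-6)| = 16  OK
7) x3 + x1 = 4; 4 mod 3 = 1, not 0  FAIL
8) 2x8 − 4x2 = 2(0) − 4(-7) = 28  OK
9) x3 × x2 = 10 × (-7) = -70  OK
10) |1 − (-6)| = 7  OK
11) |-6 − (-6)| = 0; 0 ≤ 2  OK
12) x3 − x8 = 10 − 0 = 10  OK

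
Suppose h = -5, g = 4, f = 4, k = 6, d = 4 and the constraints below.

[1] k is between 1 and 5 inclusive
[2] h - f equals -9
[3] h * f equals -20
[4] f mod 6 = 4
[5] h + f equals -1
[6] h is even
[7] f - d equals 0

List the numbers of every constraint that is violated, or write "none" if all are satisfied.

Violated: 1 and 6.

[1] k = 6 is outside [1, 5] — violated.
[2] h - f = -5 - 4 = -9 — satisfied.
[3] h * f = -5 * 4 = -20 — satisfied.
[4] 4 mod 6 = 4 — satisfied.
[5] h + f = -5 + 4 = -1 — satisfied.
[6] h = -5 is odd — violated.
[7] f - d = 4 - 4 = 0 — satisfied.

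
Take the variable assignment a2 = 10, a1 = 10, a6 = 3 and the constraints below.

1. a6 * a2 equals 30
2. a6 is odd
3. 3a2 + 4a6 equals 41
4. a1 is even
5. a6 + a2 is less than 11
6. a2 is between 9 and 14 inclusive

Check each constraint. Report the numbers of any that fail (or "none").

1. a6 * a2 = 3 * 10 = 30 — OK.
2. a6 = 3 is odd — OK.
3. 3a2 + 4a6 = 3(10) + 4(3) = 42, not 41 — violated.
4. a1 = 10 is even — OK.
5. a6 + a2 = 3 + 10 = 13; 13 ≥ 11, bound 11 not met — violated.
6. a2 = 10 lies in [9, 14] — OK.

Constraints 3 and 5 do not hold.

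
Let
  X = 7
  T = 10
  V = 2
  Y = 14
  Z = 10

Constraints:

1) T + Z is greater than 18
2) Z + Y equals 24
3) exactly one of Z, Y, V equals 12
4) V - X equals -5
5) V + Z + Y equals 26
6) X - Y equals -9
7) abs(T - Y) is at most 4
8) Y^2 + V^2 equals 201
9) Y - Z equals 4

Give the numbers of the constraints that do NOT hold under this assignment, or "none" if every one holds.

Violated: 3, 6, and 8.

1) T + Z = 10 + 10 = 20; 20 > 18 — OK.
2) Z + Y = 10 + 14 = 24 — OK.
3) Z=10, Y=14, V=2; 0 of them equal 12, not exactly one — violated.
4) V - X = 2 - 7 = -5 — OK.
5) V + Z + Y = 2 + 10 + 14 = 26 — OK.
6) X - Y = 7 - 14 = -7, not -9 — violated.
7) abs(10 - 14) = 4; 4 ≤ 4 — OK.
8) Y^2 + V^2 = 14^2 + 2^2 = 196 + 4 = 200, not 201 — violated.
9) Y - Z = 14 - 10 = 4 — OK.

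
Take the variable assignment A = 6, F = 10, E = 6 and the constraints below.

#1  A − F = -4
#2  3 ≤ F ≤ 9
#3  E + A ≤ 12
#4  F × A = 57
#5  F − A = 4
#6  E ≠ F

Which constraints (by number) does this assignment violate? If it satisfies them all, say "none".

Violated: 2, 4.

#1 A − F = 6 − 10 = -4  true
#2 F = 10 is outside [3, 9]  false
#3 E + A = 6 + 6 = 12; 12 ≤ 12  true
#4 F × A = 10 × 6 = 60, not 57  false
#5 F − A = 10 − 6 = 4  true
#6 E = 6, F = 10; distinct  true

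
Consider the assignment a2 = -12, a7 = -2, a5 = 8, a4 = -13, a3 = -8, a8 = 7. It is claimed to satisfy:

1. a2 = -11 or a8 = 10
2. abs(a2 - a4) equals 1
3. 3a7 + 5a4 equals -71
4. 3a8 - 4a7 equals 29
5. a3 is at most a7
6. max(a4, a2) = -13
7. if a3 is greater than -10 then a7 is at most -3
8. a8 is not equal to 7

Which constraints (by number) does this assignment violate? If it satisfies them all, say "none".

Violated: 1, 6, 7, 8.

1. a2 = -12 ≠ -11 and a8 = 7 ≠ 10; both disjuncts false — violated.
2. abs(-12 - (-13)) = 1 — satisfied.
3. 3a7 + 5a4 = 3(-2) + 5(-13) = -71 — satisfied.
4. 3a8 - 4a7 = 3(7) - 4(-2) = 29 — satisfied.
5. a3 = -8, a7 = -2; -8 ≤ -2 — satisfied.
6. max(-13, -12) = -12, not -13 — violated.
7. a3 = -8 > -10, so we need a7 ≤ -3; but a7 = -2 > -3 — violated.
8. a8 = 7, but 7 is required to differ — violated.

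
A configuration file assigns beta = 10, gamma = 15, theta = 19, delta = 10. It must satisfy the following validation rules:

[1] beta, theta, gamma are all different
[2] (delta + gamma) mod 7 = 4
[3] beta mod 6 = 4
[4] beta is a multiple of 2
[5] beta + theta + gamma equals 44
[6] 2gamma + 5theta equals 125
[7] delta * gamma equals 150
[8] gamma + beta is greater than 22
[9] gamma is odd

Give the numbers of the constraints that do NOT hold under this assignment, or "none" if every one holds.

[1] values 10, 19, 15 are pairwise distinct  holds
[2] delta + gamma = 25; 25 mod 7 = 4  holds
[3] 10 mod 6 = 4  holds
[4] 10 / 2 = 5, so 2 divides 10  holds
[5] beta + theta + gamma = 10 + 19 + 15 = 44  holds
[6] 2gamma + 5theta = 2(15) + 5(19) = 125  holds
[7] delta * gamma = 10 * 15 = 150  holds
[8] gamma + beta = 15 + 10 = 25; 25 > 22  holds
[9] gamma = 15 is odd  holds

The assignment satisfies every constraint.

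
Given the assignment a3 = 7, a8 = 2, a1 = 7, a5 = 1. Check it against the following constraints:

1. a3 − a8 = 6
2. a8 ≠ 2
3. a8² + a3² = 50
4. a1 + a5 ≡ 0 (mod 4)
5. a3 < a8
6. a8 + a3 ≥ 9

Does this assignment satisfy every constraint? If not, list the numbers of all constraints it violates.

No — constraints 1, 2, 3, 5 are not satisfied.

1. a3 − a8 = 7 − 2 = 5, not 6 — fails.
2. a8 = 2, but 2 is required to differ — fails.
3. a8² + a3² = 2² + 7² = 4 + 49 = 53, not 50 — fails.
4. a1 + a5 = 8; 8 mod 4 = 0 — holds.
5. a3 = 7, a8 = 2; 7 ≥ 2 (want <) — fails.
6. a8 + a3 = 2 + 7 = 9; 9 ≥ 9 — holds.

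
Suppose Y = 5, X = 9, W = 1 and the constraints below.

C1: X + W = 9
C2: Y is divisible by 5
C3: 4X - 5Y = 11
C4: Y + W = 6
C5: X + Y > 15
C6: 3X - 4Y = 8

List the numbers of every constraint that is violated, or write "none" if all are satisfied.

Constraints 1, 5, and 6 are violated.

C1: X + W = 9 + 1 = 10, not 9 — fails.
C2: 5 / 5 = 1, so 5 divides 5 — holds.
C3: 4X - 5Y = 4(9) - 5(5) = 11 — holds.
C4: Y + W = 5 + 1 = 6 — holds.
C5: X + Y = 9 + 5 = 14; 14 ≤ 15, bound 15 not met — fails.
C6: 3X - 4Y = 3(9) - 4(5) = 7, not 8 — fails.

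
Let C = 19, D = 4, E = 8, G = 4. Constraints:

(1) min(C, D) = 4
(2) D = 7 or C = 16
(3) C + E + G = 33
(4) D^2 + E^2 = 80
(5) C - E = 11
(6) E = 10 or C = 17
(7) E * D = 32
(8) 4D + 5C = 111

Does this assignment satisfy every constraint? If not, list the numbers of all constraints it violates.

The assignment fails constraints 2, 3, and 6.

(1) min(19, 4) = 4  ✓
(2) D = 4 ≠ 7 and C = 19 ≠ 16; both disjuncts false  ✗
(3) C + E + G = 19 + 8 + 4 = 31, not 33  ✗
(4) D^2 + E^2 = 4^2 + 8^2 = 16 + 64 = 80  ✓
(5) C - E = 19 - 8 = 11  ✓
(6) E = 8 ≠ 10 and C = 19 ≠ 17; both disjuncts false  ✗
(7) E * D = 8 * 4 = 32  ✓
(8) 4D + 5C = 4(4) + 5(19) = 111  ✓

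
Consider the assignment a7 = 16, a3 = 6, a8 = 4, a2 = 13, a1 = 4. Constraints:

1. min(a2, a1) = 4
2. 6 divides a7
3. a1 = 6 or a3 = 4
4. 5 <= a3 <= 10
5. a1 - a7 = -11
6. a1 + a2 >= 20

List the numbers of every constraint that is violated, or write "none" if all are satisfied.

Constraints 2, 3, 5, 6 do not hold.

1. min(13, 4) = 4 — holds.
2. 16 = 6*2 + 4, so 6 does not divide 16 — fails.
3. a1 = 4 ≠ 6 and a3 = 6 ≠ 4; both disjuncts false — fails.
4. a3 = 6 lies in [5, 10] — holds.
5. a1 - a7 = 4 - 16 = -12, not -11 — fails.
6. a1 + a2 = 4 + 13 = 17; 17 < 20, bound 20 not met — fails.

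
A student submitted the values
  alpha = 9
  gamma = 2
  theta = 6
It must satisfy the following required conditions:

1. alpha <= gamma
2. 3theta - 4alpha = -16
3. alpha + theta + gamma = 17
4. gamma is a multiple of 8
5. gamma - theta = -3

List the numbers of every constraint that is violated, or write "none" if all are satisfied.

1. alpha = 9, gamma = 2; 9 > 2 (want ≤)  no
2. 3theta - 4alpha = 3(6) - 4(9) = -18, not -16  no
3. alpha + theta + gamma = 9 + 6 + 2 = 17  yes
4. 2 = 8*0 + 2, so 8 does not divide 2  no
5. gamma - theta = 2 - 6 = -4, not -3  no

No — constraints 1, 2, 4, and 5 are not satisfied.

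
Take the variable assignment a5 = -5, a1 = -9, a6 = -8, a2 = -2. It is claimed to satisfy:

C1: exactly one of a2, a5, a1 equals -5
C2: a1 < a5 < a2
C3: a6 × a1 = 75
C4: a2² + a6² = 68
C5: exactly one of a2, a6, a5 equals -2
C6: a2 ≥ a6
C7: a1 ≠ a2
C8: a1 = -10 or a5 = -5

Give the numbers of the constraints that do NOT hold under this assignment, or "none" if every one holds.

C1: a2=-2, a5=-5, a1=-9; 1 of them equals -5  holds
C2: values -9 < -5 < -2  holds
C3: a6 × a1 = -8 × (-9) = 72, not 75  fails
C4: a2² + a6² = (-2)² + (-8)² = 4 + 64 = 68  holds
C5: a2=-2, a6=-8, a5=-5; 1 of them equals -2  holds
C6: a2 = -2, a6 = -8; -2 ≥ -8  holds
C7: a1 = -9, a2 = -2; distinct  holds
C8: a1 = -9 ≠ -10, but a5 = -5 = -5 (second disjunct)  holds

Constraint 3 is violated.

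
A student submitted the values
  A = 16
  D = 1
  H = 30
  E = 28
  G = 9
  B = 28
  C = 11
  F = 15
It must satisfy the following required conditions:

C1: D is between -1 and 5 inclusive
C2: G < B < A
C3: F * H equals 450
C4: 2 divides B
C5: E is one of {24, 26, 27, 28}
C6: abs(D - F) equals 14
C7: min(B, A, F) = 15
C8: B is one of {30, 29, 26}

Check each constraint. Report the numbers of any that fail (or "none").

C1: D = 1 lies in [-1, 5] — satisfied.
C2: values 9, 28, 16; B = 28 is not < A = 16 — violated.
C3: F * H = 15 * 30 = 450 — satisfied.
C4: 28 / 2 = 14, so 2 divides 28 — satisfied.
C5: E = 28 is in {24, 26, 27, 28} — satisfied.
C6: abs(1 - 15) = 14 — satisfied.
C7: min(28, 16, 15) = 15 — satisfied.
C8: B = 28 is not in {30, 29, 26} — violated.

Violated: 2, 8.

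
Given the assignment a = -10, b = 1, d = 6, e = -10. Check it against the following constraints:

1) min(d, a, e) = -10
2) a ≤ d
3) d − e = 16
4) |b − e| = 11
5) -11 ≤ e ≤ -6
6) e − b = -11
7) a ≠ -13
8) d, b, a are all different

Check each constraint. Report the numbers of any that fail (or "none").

1) min(6, -10, -10) = -10  OK
2) a = -10, d = 6; -10 ≤ 6  OK
3) d − e = 6 − (-10) = 16  OK
4) |1 − (-10)| = 11  OK
5) e = -10 lies in [-11, -6]  OK
6) e − b = -10 − 1 = -11  OK
7) a = -10, and -10 ≠ -13  OK
8) values 6, 1, -10 are pairwise distinct  OK

The assignment satisfies every constraint.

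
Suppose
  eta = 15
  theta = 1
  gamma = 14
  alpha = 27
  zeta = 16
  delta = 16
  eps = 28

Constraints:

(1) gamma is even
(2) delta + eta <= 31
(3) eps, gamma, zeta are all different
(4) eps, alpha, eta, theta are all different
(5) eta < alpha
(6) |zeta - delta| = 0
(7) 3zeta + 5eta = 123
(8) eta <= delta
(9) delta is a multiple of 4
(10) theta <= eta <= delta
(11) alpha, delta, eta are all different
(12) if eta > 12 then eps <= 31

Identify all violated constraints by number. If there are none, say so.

(1) gamma = 14 is even  holds
(2) delta + eta = 16 + 15 = 31; 31 ≤ 31  holds
(3) values 28, 14, 16 are pairwise distinct  holds
(4) values 28, 27, 15, 1 are pairwise distinct  holds
(5) eta = 15, alpha = 27; 15 < 27  holds
(6) |16 - 16| = 0  holds
(7) 3zeta + 5eta = 3(16) + 5(15) = 123  holds
(8) eta = 15, delta = 16; 15 ≤ 16  holds
(9) 16 / 4 = 4, so 4 divides 16  holds
(10) values 1 <= 15 <= 16  holds
(11) values 27, 16, 15 are pairwise distinct  holds
(12) eta = 15 > 12, so we need eps ≤ 31; eps = 28 ≤ 31  holds

The assignment satisfies every constraint.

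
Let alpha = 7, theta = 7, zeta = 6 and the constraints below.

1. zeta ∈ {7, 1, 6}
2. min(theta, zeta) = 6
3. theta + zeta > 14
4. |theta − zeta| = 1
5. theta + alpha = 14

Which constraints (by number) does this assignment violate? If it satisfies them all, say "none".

No — constraint 3 is not satisfied.

1. zeta = 6 is in {7, 1, 6} — holds.
2. min(7, 6) = 6 — holds.
3. theta + zeta = 7 + 6 = 13; 13 ≤ 14, bound 14 not met — fails.
4. |7 − 6| = 1 — holds.
5. theta + alpha = 7 + 7 = 14 — holds.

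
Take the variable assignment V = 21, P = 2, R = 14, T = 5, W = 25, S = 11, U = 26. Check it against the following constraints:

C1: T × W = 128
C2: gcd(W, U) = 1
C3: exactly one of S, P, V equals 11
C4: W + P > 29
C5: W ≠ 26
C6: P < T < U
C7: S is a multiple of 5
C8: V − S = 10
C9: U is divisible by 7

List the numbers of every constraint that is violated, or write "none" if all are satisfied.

Constraints 1, 4, 7, 9 are violated.

C1: T × W = 5 × 25 = 125, not 128  false
C2: gcd(25, 26) = 1  true
C3: S=11, P=2, V=21; 1 of them equals 11  true
C4: W + P = 25 + 2 = 27; 27 ≤ 29, bound 29 not met  false
C5: W = 25, and 25 ≠ 26  true
C6: values 2 < 5 < 26  true
C7: 11 = 5×2 + 1, so 5 does not divide 11  false
C8: V − S = 21 − 11 = 10  true
C9: 26 = 7×3 + 5, so 7 does not divide 26  false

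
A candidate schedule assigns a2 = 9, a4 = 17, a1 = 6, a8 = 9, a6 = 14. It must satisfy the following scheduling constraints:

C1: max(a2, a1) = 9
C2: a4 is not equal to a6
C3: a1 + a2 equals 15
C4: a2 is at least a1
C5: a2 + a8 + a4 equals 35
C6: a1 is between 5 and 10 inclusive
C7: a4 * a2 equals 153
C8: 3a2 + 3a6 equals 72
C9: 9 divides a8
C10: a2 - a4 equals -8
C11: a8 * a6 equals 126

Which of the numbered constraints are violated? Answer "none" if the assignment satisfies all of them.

C1: max(9, 6) = 9  true
C2: a4 = 17, a6 = 14; distinct  true
C3: a1 + a2 = 6 + 9 = 15  true
C4: a2 = 9, a1 = 6; 9 ≥ 6  true
C5: a2 + a8 + a4 = 9 + 9 + 17 = 35  true
C6: a1 = 6 lies in [5, 10]  true
C7: a4 * a2 = 17 * 9 = 153  true
C8: 3a2 + 3a6 = 3(9) + 3(14) = 69, not 72  false
C9: 9 / 9 = 1, so 9 divides 9  true
C10: a2 - a4 = 9 - 17 = -8  true
C11: a8 * a6 = 9 * 14 = 126  true

Constraint 8 is violated.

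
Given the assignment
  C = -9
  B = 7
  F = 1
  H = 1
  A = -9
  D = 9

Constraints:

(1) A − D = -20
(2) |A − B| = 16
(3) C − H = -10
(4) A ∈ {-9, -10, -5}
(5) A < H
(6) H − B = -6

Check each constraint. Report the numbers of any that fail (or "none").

(1) A − D = -9 − 9 = -18, not -20 — fails.
(2) |-9 − 7| = 16 — holds.
(3) C − H = -9 − 1 = -10 — holds.
(4) A = -9 is in {-9, -10, -5} — holds.
(5) A = -9, H = 1; -9 < 1 — holds.
(6) H − B = 1 − 7 = -6 — holds.

The assignment fails constraint 1.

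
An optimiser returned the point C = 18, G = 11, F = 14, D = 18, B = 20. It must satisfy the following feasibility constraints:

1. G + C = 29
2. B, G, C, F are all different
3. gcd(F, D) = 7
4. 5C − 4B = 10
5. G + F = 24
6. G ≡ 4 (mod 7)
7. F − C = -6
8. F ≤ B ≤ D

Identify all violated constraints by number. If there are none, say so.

The assignment fails constraints 3, 5, 7, and 8.

1. G + C = 11 + 18 = 29  holds
2. values 20, 11, 18, 14 are pairwise distinct  holds
3. gcd(14, 18) = 2, not 7  fails
4. 5C − 4B = 5(18) − 4(20) = 10  holds
5. G + F = 11 + 14 = 25, not 24  fails
6. 11 mod 7 = 4  holds
7. F − C = 14 − 18 = -4, not -6  fails
8. values 14, 20, 18; B = 20 is not ≤ D = 18  fails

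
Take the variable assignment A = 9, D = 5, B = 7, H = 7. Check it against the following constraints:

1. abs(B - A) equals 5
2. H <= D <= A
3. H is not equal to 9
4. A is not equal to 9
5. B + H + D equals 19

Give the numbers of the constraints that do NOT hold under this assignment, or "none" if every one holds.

1. abs(7 - 9) = 2, not 5  ✗
2. values 7, 5, 9; H = 7 is not <= D = 5  ✗
3. H = 7, and 7 ≠ 9  ✓
4. A = 9, but 9 is required to differ  ✗
5. B + H + D = 7 + 7 + 5 = 19  ✓

Violated: 1, 2, 4.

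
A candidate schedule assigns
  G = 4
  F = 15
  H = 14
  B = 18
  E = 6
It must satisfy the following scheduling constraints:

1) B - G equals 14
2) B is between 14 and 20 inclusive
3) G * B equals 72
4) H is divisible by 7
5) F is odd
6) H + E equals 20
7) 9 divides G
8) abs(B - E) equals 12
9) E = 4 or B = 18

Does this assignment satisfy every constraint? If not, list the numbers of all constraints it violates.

1) B - G = 18 - 4 = 14 — holds.
2) B = 18 lies in [14, 20] — holds.
3) G * B = 4 * 18 = 72 — holds.
4) 14 / 7 = 2, so 7 divides 14 — holds.
5) F = 15 is odd — holds.
6) H + E = 14 + 6 = 20 — holds.
7) 4 = 9*0 + 4, so 9 does not divide 4 — fails.
8) abs(18 - 6) = 12 — holds.
9) E = 6 ≠ 4, but B = 18 = 18 (second disjunct) — holds.

Constraint 7 is violated.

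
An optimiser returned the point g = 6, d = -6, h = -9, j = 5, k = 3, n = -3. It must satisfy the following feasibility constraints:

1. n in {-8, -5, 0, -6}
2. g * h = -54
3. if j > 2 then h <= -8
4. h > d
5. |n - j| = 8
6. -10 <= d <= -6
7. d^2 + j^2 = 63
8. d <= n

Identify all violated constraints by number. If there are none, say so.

The assignment fails constraints 1, 4, and 7.

1. n = -3 is not in {-8, -5, 0, -6} — violated.
2. g * h = 6 * (-9) = -54 — satisfied.
3. j = 5 > 2, so we need h ≤ -8; h = -9 ≤ -8 — satisfied.
4. h = -9, d = -6; -9 ≤ -6 (want >) — violated.
5. |-3 - 5| = 8 — satisfied.
6. d = -6 lies in [-10, -6] — satisfied.
7. d^2 + j^2 = (-6)^2 + 5^2 = 36 + 25 = 61, not 63 — violated.
8. d = -6, n = -3; -6 ≤ -3 — satisfied.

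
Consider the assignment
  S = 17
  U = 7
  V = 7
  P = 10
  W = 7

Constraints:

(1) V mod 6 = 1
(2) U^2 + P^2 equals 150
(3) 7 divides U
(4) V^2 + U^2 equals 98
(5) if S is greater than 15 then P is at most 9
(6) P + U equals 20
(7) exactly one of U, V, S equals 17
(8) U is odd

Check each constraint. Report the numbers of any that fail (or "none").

Violated: 2, 5, 6.

(1) 7 mod 6 = 1 — holds.
(2) U^2 + P^2 = 7^2 + 10^2 = 49 + 100 = 149, not 150 — does not hold.
(3) 7 / 7 = 1, so 7 divides 7 — holds.
(4) V^2 + U^2 = 7^2 + 7^2 = 49 + 49 = 98 — holds.
(5) S = 17 > 15, so we need P ≤ 9; but P = 10 > 9 — does not hold.
(6) P + U = 10 + 7 = 17, not 20 — does not hold.
(7) U=7, V=7, S=17; 1 of them equals 17 — holds.
(8) U = 7 is odd — holds.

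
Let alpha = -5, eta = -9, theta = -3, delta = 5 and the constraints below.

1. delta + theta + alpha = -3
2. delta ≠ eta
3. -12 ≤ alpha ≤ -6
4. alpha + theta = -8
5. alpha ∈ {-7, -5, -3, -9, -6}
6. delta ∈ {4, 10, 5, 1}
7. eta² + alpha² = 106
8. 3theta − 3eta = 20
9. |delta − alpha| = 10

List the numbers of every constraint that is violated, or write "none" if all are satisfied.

1. delta + theta + alpha = 5 + (-3) + (-5) = -3  true
2. delta = 5, eta = -9; distinct  true
3. alpha = -5 is outside [-12, -6]  false
4. alpha + theta = -5 + (-3) = -8  true
5. alpha = -5 is in {-7, -5, -3, -9, -6}  true
6. delta = 5 is in {4, 10, 5, 1}  true
7. eta² + alpha² = (-9)² + (-5)² = 81 + 25 = 106  true
8. 3theta − 3eta = 3(-3) − 3(-9) = 18, not 20  false
9. |5 − (-5)| = 10  true

Constraints 3, 8 do not hold.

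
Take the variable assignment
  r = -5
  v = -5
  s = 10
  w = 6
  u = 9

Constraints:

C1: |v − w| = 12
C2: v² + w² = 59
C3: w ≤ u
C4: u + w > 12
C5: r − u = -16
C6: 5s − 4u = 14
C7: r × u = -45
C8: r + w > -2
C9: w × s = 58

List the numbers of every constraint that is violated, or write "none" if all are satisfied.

Constraints 1, 2, 5, and 9 do not hold.

C1: |-5 − 6| = 11, not 12 — fails.
C2: v² + w² = (-5)² + 6² = 25 + 36 = 61, not 59 — fails.
C3: w = 6, u = 9; 6 ≤ 9 — holds.
C4: u + w = 9 + 6 = 15; 15 > 12 — holds.
C5: r − u = -5 − 9 = -14, not -16 — fails.
C6: 5s − 4u = 5(10) − 4(9) = 14 — holds.
C7: r × u = -5 × 9 = -45 — holds.
C8: r + w = -5 + 6 = 1; 1 > -2 — holds.
C9: w × s = 6 × 10 = 60, not 58 — fails.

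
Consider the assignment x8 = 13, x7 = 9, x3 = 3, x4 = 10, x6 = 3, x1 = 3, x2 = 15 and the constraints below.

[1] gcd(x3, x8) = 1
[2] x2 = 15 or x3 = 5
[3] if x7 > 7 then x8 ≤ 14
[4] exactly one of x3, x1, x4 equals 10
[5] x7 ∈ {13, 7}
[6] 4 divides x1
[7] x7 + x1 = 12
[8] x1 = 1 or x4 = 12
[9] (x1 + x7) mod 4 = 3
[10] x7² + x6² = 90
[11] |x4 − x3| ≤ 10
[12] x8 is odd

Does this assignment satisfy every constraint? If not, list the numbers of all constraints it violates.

Constraints 5, 6, 8, and 9 do not hold.

[1] gcd(3, 13) = 1 — satisfied.
[2] x2 = 15 = 15 (first disjunct) — satisfied.
[3] x7 = 9 > 7, so we need x8 ≤ 14; x8 = 13 ≤ 14 — satisfied.
[4] x3=3, x1=3, x4=10; 1 of them equals 10 — satisfied.
[5] x7 = 9 is not in {13, 7} — violated.
[6] 3 = 4×0 + 3, so 4 does not divide 3 — violated.
[7] x7 + x1 = 9 + 3 = 12 — satisfied.
[8] x1 = 3 ≠ 1 and x4 = 10 ≠ 12; both disjuncts false — violated.
[9] x1 + x7 = 12; 12 mod 4 = 0, not 3 — violated.
[10] x7² + x6² = 9² + 3² = 81 + 9 = 90 — satisfied.
[11] |10 − 3| = 7; 7 ≤ 10 — satisfied.
[12] x8 = 13 is odd — satisfied.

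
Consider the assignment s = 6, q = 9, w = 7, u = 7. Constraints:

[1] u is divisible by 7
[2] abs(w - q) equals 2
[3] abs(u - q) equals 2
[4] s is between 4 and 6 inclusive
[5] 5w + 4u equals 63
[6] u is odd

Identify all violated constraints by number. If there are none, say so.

The assignment satisfies every constraint.

[1] 7 / 7 = 1, so 7 divides 7 — satisfied.
[2] abs(7 - 9) = 2 — satisfied.
[3] abs(7 - 9) = 2 — satisfied.
[4] s = 6 lies in [4, 6] — satisfied.
[5] 5w + 4u = 5(7) + 4(7) = 63 — satisfied.
[6] u = 7 is odd — satisfied.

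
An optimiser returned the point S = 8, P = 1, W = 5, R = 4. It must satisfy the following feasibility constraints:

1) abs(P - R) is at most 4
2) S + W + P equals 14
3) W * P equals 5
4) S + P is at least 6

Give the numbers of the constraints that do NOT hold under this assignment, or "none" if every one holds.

Yes — all constraints hold.

1) abs(1 - 4) = 3; 3 ≤ 4 — holds.
2) S + W + P = 8 + 5 + 1 = 14 — holds.
3) W * P = 5 * 1 = 5 — holds.
4) S + P = 8 + 1 = 9; 9 ≥ 6 — holds.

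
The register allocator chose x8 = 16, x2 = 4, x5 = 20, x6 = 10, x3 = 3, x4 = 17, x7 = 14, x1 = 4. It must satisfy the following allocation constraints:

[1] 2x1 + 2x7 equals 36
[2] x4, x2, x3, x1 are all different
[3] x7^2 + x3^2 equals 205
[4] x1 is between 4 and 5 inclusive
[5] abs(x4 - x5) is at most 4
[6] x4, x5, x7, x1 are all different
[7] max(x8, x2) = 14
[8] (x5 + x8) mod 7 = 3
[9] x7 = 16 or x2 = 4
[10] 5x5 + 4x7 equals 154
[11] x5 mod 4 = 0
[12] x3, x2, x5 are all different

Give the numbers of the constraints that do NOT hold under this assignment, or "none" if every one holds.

[1] 2x1 + 2x7 = 2(4) + 2(14) = 36 — satisfied.
[2] x2 = x1 = 4, not all different — violated.
[3] x7^2 + x3^2 = 14^2 + 3^2 = 196 + 9 = 205 — satisfied.
[4] x1 = 4 lies in [4, 5] — satisfied.
[5] abs(17 - 20) = 3; 3 ≤ 4 — satisfied.
[6] values 17, 20, 14, 4 are pairwise distinct — satisfied.
[7] max(16, 4) = 16, not 14 — violated.
[8] x5 + x8 = 36; 36 mod 7 = 1, not 3 — violated.
[9] x7 = 14 ≠ 16, but x2 = 4 = 4 (second disjunct) — satisfied.
[10] 5x5 + 4x7 = 5(20) + 4(14) = 156, not 154 — violated.
[11] 20 mod 4 = 0 — satisfied.
[12] values 3, 4, 20 are pairwise distinct — satisfied.

The assignment fails constraints 2, 7, 8, 10.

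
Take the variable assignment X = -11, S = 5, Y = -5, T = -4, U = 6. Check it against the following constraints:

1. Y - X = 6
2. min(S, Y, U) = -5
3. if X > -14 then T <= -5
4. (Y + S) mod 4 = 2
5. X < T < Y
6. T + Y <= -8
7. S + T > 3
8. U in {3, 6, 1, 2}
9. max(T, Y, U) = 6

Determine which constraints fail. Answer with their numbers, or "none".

1. Y - X = -5 - (-11) = 6  true
2. min(5, -5, 6) = -5  true
3. X = -11 > -14, so we need T ≤ -5; but T = -4 > -5  false
4. Y + S = 0; 0 mod 4 = 0, not 2  false
5. values -11, -4, -5; T = -4 is not < Y = -5  false
6. T + Y = -4 + (-5) = -9; -9 ≤ -8  true
7. S + T = 5 + (-4) = 1; 1 ≤ 3, bound 3 not met  false
8. U = 6 is in {3, 6, 1, 2}  true
9. max(-4, -5, 6) = 6  true

No — constraints 3, 4, 5, and 7 are not satisfied.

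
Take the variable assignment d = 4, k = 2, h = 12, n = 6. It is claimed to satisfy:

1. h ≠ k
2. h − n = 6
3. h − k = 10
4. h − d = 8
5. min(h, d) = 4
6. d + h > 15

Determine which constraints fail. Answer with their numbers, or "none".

1. h = 12, k = 2; distinct — holds.
2. h − n = 12 − 6 = 6 — holds.
3. h − k = 12 − 2 = 10 — holds.
4. h − d = 12 − 4 = 8 — holds.
5. min(12, 4) = 4 — holds.
6. d + h = 4 + 12 = 16; 16 > 15 — holds.

No violations.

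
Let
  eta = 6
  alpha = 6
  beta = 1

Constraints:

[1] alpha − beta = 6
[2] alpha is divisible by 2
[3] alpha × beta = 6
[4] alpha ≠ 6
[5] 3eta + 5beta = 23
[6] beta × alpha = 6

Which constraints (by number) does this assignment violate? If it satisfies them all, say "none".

[1] alpha − beta = 6 − 1 = 5, not 6 — violated.
[2] 6 / 2 = 3, so 2 divides 6 — OK.
[3] alpha × beta = 6 × 1 = 6 — OK.
[4] alpha = 6, but 6 is required to differ — violated.
[5] 3eta + 5beta = 3(6) + 5(1) = 23 — OK.
[6] beta × alpha = 1 × 6 = 6 — OK.

Constraints 1, 4 are violated.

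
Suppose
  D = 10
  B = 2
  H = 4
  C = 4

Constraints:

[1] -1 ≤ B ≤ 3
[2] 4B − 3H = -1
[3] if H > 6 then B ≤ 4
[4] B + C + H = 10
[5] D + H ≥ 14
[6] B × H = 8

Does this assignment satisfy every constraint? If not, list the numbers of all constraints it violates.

[1] B = 2 lies in [-1, 3] — satisfied.
[2] 4B − 3H = 4(2) − 3(4) = -4, not -1 — violated.
[3] H = 4, not > 6; antecedent false, conditional vacuously true — satisfied.
[4] B + C + H = 2 + 4 + 4 = 10 — satisfied.
[5] D + H = 10 + 4 = 14; 14 ≥ 14 — satisfied.
[6] B × H = 2 × 4 = 8 — satisfied.

The assignment fails constraint 2.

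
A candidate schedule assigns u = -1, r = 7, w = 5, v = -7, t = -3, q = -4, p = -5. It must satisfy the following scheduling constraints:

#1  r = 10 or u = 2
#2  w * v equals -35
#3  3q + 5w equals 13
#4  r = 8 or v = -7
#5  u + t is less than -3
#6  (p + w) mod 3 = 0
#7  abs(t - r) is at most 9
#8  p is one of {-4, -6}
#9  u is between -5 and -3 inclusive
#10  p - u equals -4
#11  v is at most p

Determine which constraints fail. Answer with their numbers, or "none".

#1 r = 7 ≠ 10 and u = -1 ≠ 2; both disjuncts false — violated.
#2 w * v = 5 * (-7) = -35 — OK.
#3 3q + 5w = 3(-4) + 5(5) = 13 — OK.
#4 r = 7 ≠ 8, but v = -7 = -7 (second disjunct) — OK.
#5 u + t = -1 + (-3) = -4; -4 < -3 — OK.
#6 p + w = 0; 0 mod 3 = 0 — OK.
#7 abs(-3 - 7) = 10; 10 > 9, exceeds bound 9 — violated.
#8 p = -5 is not in {-4, -6} — violated.
#9 u = -1 is outside [-5, -3] — violated.
#10 p - u = -5 - (-1) = -4 — OK.
#11 v = -7, p = -5; -7 ≤ -5 — OK.

Constraints 1, 7, 8, 9 are violated.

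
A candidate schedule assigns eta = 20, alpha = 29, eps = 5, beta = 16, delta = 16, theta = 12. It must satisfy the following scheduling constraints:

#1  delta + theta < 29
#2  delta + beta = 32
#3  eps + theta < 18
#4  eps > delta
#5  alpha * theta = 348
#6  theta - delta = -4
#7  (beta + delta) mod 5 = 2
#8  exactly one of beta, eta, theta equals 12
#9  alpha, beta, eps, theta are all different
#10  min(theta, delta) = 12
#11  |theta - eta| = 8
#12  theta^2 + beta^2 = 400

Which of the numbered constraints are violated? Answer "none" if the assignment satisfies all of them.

The assignment fails constraint 4.

#1 delta + theta = 16 + 12 = 28; 28 < 29 — OK.
#2 delta + beta = 16 + 16 = 32 — OK.
#3 eps + theta = 5 + 12 = 17; 17 < 18 — OK.
#4 eps = 5, delta = 16; 5 ≤ 16 (want >) — violated.
#5 alpha * theta = 29 * 12 = 348 — OK.
#6 theta - delta = 12 - 16 = -4 — OK.
#7 beta + delta = 32; 32 mod 5 = 2 — OK.
#8 beta=16, eta=20, theta=12; 1 of them equals 12 — OK.
#9 values 29, 16, 5, 12 are pairwise distinct — OK.
#10 min(12, 16) = 12 — OK.
#11 |12 - 20| = 8 — OK.
#12 theta^2 + beta^2 = 12^2 + 16^2 = 144 + 256 = 400 — OK.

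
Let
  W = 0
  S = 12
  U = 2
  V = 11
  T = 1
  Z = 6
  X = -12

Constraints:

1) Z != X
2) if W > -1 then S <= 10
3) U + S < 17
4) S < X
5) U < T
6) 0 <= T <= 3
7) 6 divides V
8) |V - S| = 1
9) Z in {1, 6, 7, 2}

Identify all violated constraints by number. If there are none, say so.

Violated: 2, 4, 5, 7.

1) Z = 6, X = -12; distinct — holds.
2) W = 0 > -1, so we need S ≤ 10; but S = 12 > 10 — does not hold.
3) U + S = 2 + 12 = 14; 14 < 17 — holds.
4) S = 12, X = -12; 12 ≥ -12 (want <) — does not hold.
5) U = 2, T = 1; 2 ≥ 1 (want <) — does not hold.
6) T = 1 lies in [0, 3] — holds.
7) 11 = 6*1 + 5, so 6 does not divide 11 — does not hold.
8) |11 - 12| = 1 — holds.
9) Z = 6 is in {1, 6, 7, 2} — holds.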